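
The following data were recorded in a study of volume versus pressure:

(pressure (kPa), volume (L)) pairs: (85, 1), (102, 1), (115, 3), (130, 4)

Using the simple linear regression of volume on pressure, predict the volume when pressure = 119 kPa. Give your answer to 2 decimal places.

3.05

n = 4, Σx = 432, Σy = 9, Σxy = 1052, Σx² = 47754
Sxx = Σx² − (Σx)²/n = 47754 − 46656 = 1098
Sxy = Σxy − (Σx)(Σy)/n = 1052 − 972 = 80
b = Sxy/Sxx = 80/1098 = 0.072860
a = ȳ − b·x̄ = 2.25 − 0.072860·108 = -5.618852
ŷ(119) = a + b·119 = -5.618852 + 0.072860·119 = 3.051457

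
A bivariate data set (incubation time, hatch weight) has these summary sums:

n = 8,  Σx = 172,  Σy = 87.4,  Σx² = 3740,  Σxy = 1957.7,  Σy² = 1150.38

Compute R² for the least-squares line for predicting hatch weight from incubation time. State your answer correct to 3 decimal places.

Sxx = Σx² − (Σx)²/n = 3740 − 3698 = 42
Sxy = Σxy − (Σx)(Σy)/n = 1957.7 − 1879.1 = 78.6
Syy = Σy² − (Σy)²/n = 1150.38 − 954.845 = 195.535
R² = Sxy²/(Sxx·Syy) = (78.6)²/(42·195.535) = 0.752266

0.752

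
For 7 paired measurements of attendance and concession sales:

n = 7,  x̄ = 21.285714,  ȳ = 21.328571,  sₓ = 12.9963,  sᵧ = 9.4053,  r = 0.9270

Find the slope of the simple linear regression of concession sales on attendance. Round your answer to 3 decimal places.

0.671

b = r · sᵧ/sₓ = 0.927 · 9.4053/12.9963 = 0.670861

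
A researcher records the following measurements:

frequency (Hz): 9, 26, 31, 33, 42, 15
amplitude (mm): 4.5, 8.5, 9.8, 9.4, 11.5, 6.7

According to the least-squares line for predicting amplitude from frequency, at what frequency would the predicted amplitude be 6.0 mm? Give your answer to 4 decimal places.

n = 6, Σx = 156, Σy = 50.4, Σxy = 1459, Σx² = 4796
Sxx = Σx² − (Σx)²/n = 4796 − 4056 = 740
Sxy = Σxy − (Σx)(Σy)/n = 1459 − 1310.4 = 148.6
b = Sxy/Sxx = 148.6/740 = 0.200811
a = ȳ − b·x̄ = 8.4 − 0.200811·26 = 3.178919
Set a + b·x = 6.0: x = (6.0 − 3.178919) / 0.200811 = 14.048452

14.0485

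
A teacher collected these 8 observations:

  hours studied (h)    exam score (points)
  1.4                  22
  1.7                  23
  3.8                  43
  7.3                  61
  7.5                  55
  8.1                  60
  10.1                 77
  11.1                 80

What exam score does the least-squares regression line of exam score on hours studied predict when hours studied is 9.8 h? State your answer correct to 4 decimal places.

n = 8, Σx = 51, Σy = 421, Σxy = 3242.8, Σx² = 419.66
Sxx = Σx² − (Σx)²/n = 419.66 − 325.125 = 94.535
Sxy = Σxy − (Σx)(Σy)/n = 3242.8 − 2683.875 = 558.925
b = Sxy/Sxx = 558.925/94.535 = 5.912361
a = ȳ − b·x̄ = 52.625 − 5.912361·6.375 = 14.933702
ŷ(9.8) = a + b·9.8 = 14.933702 + 5.912361·9.8 = 72.874835

72.8748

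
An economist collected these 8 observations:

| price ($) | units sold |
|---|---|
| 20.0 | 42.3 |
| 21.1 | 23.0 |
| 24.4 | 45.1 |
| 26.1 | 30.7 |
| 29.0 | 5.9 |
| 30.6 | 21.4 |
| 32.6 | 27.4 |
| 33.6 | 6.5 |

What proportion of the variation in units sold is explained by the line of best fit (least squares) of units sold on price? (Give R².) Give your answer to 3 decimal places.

0.399

n = 8, Σx = 217.4, Σy = 202.3, Σxy = 5170.59, Σx² = 6090.86, Σy² = 6580.57
Sxx = Σx² − (Σx)²/n = 6090.86 − 5907.845 = 183.015
Sxy = Σxy − (Σx)(Σy)/n = 5170.59 − 5497.5025 = -326.9125
Syy = Σy² − (Σy)²/n = 6580.57 − 5115.66125 = 1464.90875
R² = Sxy²/(Sxx·Syy) = (-326.9125)²/(183.015·1464.90875) = 0.398626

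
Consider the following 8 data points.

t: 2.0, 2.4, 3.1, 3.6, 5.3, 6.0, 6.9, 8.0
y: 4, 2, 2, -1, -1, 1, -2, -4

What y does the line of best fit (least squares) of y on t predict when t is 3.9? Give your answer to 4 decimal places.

n = 8, Σx = 37.3, Σy = 1, Σxy = -29.7, Σx² = 208.03
Sxx = Σx² − (Σx)²/n = 208.03 − 173.91125 = 34.11875
Sxy = Σxy − (Σx)(Σy)/n = -29.7 − 4.6625 = -34.3625
b = Sxy/Sxx = -34.3625/34.11875 = -1.007144
a = ȳ − b·x̄ = 0.125 − (-1.007144)·4.6625 = 4.820810
ŷ(3.9) = a + b·3.9 = 4.820810 + (-1.007144)·3.9 = 0.892947

0.8929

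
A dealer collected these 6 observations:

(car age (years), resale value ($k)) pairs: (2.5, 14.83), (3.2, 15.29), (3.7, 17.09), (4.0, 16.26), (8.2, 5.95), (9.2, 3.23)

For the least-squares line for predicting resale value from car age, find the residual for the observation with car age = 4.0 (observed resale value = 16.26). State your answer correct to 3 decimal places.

n = 6, Σx = 30.8, Σy = 72.65, Σxy = 292.782, Σx² = 198.06
Sxx = Σx² − (Σx)²/n = 198.06 − 158.106667 = 39.953333
Sxy = Σxy − (Σx)(Σy)/n = 292.782 − 372.936667 = -80.154667
b = Sxy/Sxx = -80.154667/39.953333 = -2.006207
a = ȳ − b·x̄ = 12.108333 − (-2.006207)·5.133333 = 22.406864
ŷ(4.0) = 22.406864 + (-2.006207)·4 = 14.382035
residual = y − ŷ = 16.26 − 14.382035 = 1.877965

1.878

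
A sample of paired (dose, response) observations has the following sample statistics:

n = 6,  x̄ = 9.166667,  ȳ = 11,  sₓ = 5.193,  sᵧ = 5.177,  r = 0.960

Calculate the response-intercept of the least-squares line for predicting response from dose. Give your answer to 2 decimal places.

2.23

b = r · sᵧ/sₓ = 0.96 · 5.177/5.193 = 0.957042
a = ȳ − b·x̄ = 11 − 0.957042·9.166667 = 2.227113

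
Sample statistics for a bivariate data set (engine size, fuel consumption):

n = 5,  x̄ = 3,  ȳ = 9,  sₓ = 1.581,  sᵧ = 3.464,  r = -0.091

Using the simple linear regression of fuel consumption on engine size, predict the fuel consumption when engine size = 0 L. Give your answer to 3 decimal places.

b = r · sᵧ/sₓ = -0.091 · 3.464/1.581 = -0.199383
a = ȳ − b·x̄ = 9 − (-0.199383)·3 = 9.598148
ŷ(0) = a + b·0 = 9.598148 + (-0.199383)·0 = 9.598148

9.598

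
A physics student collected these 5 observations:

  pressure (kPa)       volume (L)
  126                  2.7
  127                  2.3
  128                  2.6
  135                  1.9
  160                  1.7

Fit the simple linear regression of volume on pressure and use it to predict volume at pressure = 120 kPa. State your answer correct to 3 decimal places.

n = 5, Σx = 676, Σy = 11.2, Σxy = 1493.6, Σx² = 92214
Sxx = Σx² − (Σx)²/n = 92214 − 91395.2 = 818.8
Sxy = Σxy − (Σx)(Σy)/n = 1493.6 − 1514.24 = -20.64
b = Sxy/Sxx = -20.64/818.8 = -0.025208
a = ȳ − b·x̄ = 2.24 − (-0.025208)·135.2 = 5.648070
ŷ(120) = a + b·120 = 5.648070 + (-0.025208)·120 = 2.623156

2.623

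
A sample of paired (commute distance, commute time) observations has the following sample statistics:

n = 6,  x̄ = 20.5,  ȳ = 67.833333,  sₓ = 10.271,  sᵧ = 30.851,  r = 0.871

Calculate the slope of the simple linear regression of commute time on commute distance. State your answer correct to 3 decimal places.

2.616

b = r · sᵧ/sₓ = 0.871 · 30.851/10.271 = 2.616222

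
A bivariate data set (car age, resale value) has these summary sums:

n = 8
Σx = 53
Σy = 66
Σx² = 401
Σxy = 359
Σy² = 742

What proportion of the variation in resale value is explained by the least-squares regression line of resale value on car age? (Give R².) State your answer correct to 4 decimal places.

0.6216

Sxx = Σx² − (Σx)²/n = 401 − 351.125 = 49.875
Sxy = Σxy − (Σx)(Σy)/n = 359 − 437.25 = -78.25
Syy = Σy² − (Σy)²/n = 742 − 544.5 = 197.5
R² = Sxy²/(Sxx·Syy) = (-78.25)²/(49.875·197.5) = 0.621611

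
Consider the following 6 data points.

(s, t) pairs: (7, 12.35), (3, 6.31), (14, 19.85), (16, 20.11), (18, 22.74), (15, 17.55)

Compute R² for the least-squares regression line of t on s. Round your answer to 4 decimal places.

n = 6, Σx = 73, Σy = 98.91, Σxy = 1377.61, Σx² = 1059, Σy² = 1815.8833
Sxx = Σx² − (Σx)²/n = 1059 − 888.166667 = 170.833333
Sxy = Σxy − (Σx)(Σy)/n = 1377.61 − 1203.405 = 174.205
Syy = Σy² − (Σy)²/n = 1815.8833 − 1630.53135 = 185.35195
R² = Sxy²/(Sxx·Syy) = (174.205)²/(170.833333·185.35195) = 0.958410

0.9584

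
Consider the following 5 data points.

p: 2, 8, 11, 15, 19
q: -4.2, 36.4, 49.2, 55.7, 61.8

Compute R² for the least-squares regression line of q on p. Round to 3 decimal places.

n = 5, Σx = 55, Σy = 198.9, Σxy = 2833.7, Σx² = 775, Σy² = 10684.97
Sxx = Σx² − (Σx)²/n = 775 − 605 = 170
Sxy = Σxy − (Σx)(Σy)/n = 2833.7 − 2187.9 = 645.8
Syy = Σy² − (Σy)²/n = 10684.97 − 7912.242 = 2772.728
R² = Sxy²/(Sxx·Syy) = (645.8)²/(170·2772.728) = 0.884789

0.885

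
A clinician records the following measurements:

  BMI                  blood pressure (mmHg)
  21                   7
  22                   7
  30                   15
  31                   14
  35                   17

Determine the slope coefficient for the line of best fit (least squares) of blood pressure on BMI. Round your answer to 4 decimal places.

n = 5, Σx = 139, Σy = 60, Σxy = 1780, Σx² = 4011
Sxx = Σx² − (Σx)²/n = 4011 − 3864.2 = 146.8
Sxy = Σxy − (Σx)(Σy)/n = 1780 − 1668 = 112
b = Sxy/Sxx = 112/146.8 = 0.762943

0.7629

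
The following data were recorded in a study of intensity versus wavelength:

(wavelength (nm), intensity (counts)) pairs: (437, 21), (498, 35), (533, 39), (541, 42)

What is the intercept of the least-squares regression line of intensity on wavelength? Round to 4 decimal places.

n = 4, Σx = 2009, Σy = 137, Σxy = 70116, Σx² = 1015743
Sxx = Σx² − (Σx)²/n = 1015743 − 1009020.25 = 6722.75
Sxy = Σxy − (Σx)(Σy)/n = 70116 − 68808.25 = 1307.75
b = Sxy/Sxx = 1307.75/6722.75 = 0.194526
a = ȳ − b·x̄ = 34.25 − 0.194526·502.25 = -63.450708

-63.4507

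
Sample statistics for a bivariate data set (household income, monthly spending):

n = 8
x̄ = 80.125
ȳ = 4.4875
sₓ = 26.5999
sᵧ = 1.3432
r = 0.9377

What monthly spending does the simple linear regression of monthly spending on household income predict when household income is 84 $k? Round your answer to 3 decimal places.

b = r · sᵧ/sₓ = 0.9377 · 1.3432/26.5999 = 0.047351
a = ȳ − b·x̄ = 4.4875 − 0.047351·80.125 = 0.693541
ŷ(84) = a + b·84 = 0.693541 + 0.047351·84 = 4.670983

4.671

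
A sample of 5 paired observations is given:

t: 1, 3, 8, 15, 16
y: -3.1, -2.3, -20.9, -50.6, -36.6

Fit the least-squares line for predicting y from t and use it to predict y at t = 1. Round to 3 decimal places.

-0.306

n = 5, Σx = 43, Σy = -113.5, Σxy = -1521.8, Σx² = 555
Sxx = Σx² − (Σx)²/n = 555 − 369.8 = 185.2
Sxy = Σxy − (Σx)(Σy)/n = -1521.8 − (-976.1) = -545.7
b = Sxy/Sxx = -545.7/185.2 = -2.946544
a = ȳ − b·x̄ = -22.7 − (-2.946544)·8.6 = 2.640281
ŷ(1) = a + b·1 = 2.640281 + (-2.946544)·1 = -0.306263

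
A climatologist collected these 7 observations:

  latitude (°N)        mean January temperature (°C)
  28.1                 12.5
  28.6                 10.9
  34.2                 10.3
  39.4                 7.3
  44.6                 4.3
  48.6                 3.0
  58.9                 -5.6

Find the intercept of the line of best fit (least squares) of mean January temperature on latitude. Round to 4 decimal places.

n = 7, Σx = 282.4, Σy = 42.7, Σxy = 1310.61, Σx² = 12149.9
Sxx = Σx² − (Σx)²/n = 12149.9 − 11392.822857 = 757.077143
Sxy = Σxy − (Σx)(Σy)/n = 1310.61 − 1722.64 = -412.03
b = Sxy/Sxx = -412.03/757.077143 = -0.544238
a = ȳ − b·x̄ = 6.1 − (-0.544238)·40.342857 = 28.056108

28.0561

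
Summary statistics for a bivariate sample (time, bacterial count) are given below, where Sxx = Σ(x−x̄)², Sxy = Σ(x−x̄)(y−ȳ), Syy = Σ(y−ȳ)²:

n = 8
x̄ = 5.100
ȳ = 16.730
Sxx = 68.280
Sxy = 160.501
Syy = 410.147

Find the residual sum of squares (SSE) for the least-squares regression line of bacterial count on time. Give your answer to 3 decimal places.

32.869

b = Sxy/Sxx = 160.501/68.28 = 2.350630
SSE = Syy − b·Sxy = 410.147 − 2.350630·160.501 = 32.868573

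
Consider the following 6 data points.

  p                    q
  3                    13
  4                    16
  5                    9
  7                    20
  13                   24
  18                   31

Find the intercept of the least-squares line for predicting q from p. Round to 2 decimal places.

n = 6, Σx = 50, Σy = 113, Σxy = 1158, Σx² = 592
Sxx = Σx² − (Σx)²/n = 592 − 416.666667 = 175.333333
Sxy = Σxy − (Σx)(Σy)/n = 1158 − 941.666667 = 216.333333
b = Sxy/Sxx = 216.333333/175.333333 = 1.233840
a = ȳ − b·x̄ = 18.833333 − 1.233840·8.333333 = 8.551331

8.55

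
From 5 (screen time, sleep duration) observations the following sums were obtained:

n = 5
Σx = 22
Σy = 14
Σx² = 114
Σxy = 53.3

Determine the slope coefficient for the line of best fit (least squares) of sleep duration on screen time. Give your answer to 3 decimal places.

-0.483

Sxx = Σx² − (Σx)²/n = 114 − 96.8 = 17.2
Sxy = Σxy − (Σx)(Σy)/n = 53.3 − 61.6 = -8.3
b = Sxy/Sxx = -8.3/17.2 = -0.482558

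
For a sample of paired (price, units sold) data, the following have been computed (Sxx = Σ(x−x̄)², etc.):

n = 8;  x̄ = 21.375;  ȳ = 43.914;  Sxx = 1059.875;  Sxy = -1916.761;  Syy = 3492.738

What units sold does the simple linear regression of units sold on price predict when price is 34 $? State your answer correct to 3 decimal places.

21.082

b = Sxy/Sxx = -1916.761/1059.875 = -1.808478
a = ȳ − b·x̄ = 43.914 − (-1.808478)·21.375 = 82.570225
ŷ(34) = a + b·34 = 82.570225 + (-1.808478)·34 = 21.081961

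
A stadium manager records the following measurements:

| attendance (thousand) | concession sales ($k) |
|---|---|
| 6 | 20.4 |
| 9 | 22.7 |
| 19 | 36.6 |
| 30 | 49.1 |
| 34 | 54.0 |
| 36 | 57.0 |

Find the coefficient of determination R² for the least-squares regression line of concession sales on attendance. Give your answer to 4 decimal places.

0.9986

n = 6, Σx = 134, Σy = 239.8, Σxy = 6383.1, Σx² = 3830, Σy² = 10846.82
Sxx = Σx² − (Σx)²/n = 3830 − 2992.666667 = 837.333333
Sxy = Σxy − (Σx)(Σy)/n = 6383.1 − 5355.533333 = 1027.566667
Syy = Σy² − (Σy)²/n = 10846.82 − 9584.006667 = 1262.813333
R² = Sxy²/(Sxx·Syy) = (1027.566667)²/(837.333333·1262.813333) = 0.998579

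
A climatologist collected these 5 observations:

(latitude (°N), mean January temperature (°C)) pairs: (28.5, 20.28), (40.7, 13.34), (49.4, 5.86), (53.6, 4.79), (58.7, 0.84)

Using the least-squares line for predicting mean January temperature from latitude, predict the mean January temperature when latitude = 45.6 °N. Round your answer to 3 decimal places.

9.399

n = 5, Σx = 230.9, Σy = 45.11, Σxy = 1716.454, Σx² = 11227.75
Sxx = Σx² − (Σx)²/n = 11227.75 − 10662.962 = 564.788
Sxy = Σxy − (Σx)(Σy)/n = 1716.454 − 2083.1798 = -366.7258
b = Sxy/Sxx = -366.7258/564.788 = -0.649316
a = ȳ − b·x̄ = 9.022 − (-0.649316)·46.18 = 39.007406
ŷ(45.6) = a + b·45.6 = 39.007406 + (-0.649316)·45.6 = 9.398603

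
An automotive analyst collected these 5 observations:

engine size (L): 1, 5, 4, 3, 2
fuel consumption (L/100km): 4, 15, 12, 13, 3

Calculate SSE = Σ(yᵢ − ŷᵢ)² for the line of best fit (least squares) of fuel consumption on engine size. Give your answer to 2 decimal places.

25.10

n = 5, Σx = 15, Σy = 47, Σxy = 172, Σx² = 55, Σy² = 563
Sxx = Σx² − (Σx)²/n = 55 − 45 = 10
Sxy = Σxy − (Σx)(Σy)/n = 172 − 141 = 31
Syy = Σy² − (Σy)²/n = 563 − 441.8 = 121.2
b = Sxy/Sxx = 31/10 = 3.1
SSE = Syy − b·Sxy = 121.2 − 3.1·31 = 25.1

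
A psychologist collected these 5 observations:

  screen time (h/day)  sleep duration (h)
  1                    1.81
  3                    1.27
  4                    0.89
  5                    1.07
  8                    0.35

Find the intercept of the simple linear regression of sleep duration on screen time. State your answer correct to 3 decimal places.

n = 5, Σx = 21, Σy = 5.39, Σxy = 17.33, Σx² = 115
Sxx = Σx² − (Σx)²/n = 115 − 88.2 = 26.8
Sxy = Σxy − (Σx)(Σy)/n = 17.33 − 22.638 = -5.308
b = Sxy/Sxx = -5.308/26.8 = -0.198060
a = ȳ − b·x̄ = 1.078 − (-0.198060)·4.2 = 1.909851

1.910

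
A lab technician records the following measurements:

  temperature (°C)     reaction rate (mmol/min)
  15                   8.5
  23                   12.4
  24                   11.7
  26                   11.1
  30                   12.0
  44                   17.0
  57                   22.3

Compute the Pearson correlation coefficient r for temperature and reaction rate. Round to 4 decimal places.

0.9802

n = 7, Σx = 219, Σy = 95, Σxy = 3361.2, Σx² = 8091, Σy² = 1416.4
Sxx = Σx² − (Σx)²/n = 8091 − 6851.571429 = 1239.428571
Sxy = Σxy − (Σx)(Σy)/n = 3361.2 − 2972.142857 = 389.057143
Syy = Σy² − (Σy)²/n = 1416.4 − 1289.285714 = 127.114286
r = Sxy/√(Sxx·Syy) = 389.057143/√(157549.077551) = 389.057143/396.924524 = 0.980179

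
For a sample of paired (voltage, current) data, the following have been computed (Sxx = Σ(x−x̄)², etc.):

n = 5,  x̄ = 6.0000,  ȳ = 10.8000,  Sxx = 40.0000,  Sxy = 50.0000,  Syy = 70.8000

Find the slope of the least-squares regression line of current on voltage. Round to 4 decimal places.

1.2500

b = Sxy/Sxx = 50/40 = 1.25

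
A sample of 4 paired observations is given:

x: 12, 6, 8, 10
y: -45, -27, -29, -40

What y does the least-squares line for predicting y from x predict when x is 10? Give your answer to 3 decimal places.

n = 4, Σx = 36, Σy = -141, Σxy = -1334, Σx² = 344
Sxx = Σx² − (Σx)²/n = 344 − 324 = 20
Sxy = Σxy − (Σx)(Σy)/n = -1334 − (-1269) = -65
b = Sxy/Sxx = -65/20 = -3.25
a = ȳ − b·x̄ = -35.25 − (-3.25)·9 = -6
ŷ(10) = a + b·10 = -6 + (-3.25)·10 = -38.5

-38.500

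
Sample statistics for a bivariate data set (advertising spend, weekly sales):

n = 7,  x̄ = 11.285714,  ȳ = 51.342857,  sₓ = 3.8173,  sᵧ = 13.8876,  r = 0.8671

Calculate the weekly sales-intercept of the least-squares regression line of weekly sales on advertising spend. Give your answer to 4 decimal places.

b = r · sᵧ/sₓ = 0.8671 · 13.8876/3.8173 = 3.154569
a = ȳ − b·x̄ = 51.342857 − 3.154569·11.285714 = 15.741288

15.7413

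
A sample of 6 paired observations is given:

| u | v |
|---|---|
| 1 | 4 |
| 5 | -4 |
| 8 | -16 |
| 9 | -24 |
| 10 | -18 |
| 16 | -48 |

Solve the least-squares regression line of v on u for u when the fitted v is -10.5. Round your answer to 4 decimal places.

n = 6, Σx = 49, Σy = -106, Σxy = -1308, Σx² = 527
Sxx = Σx² − (Σx)²/n = 527 − 400.166667 = 126.833333
Sxy = Σxy − (Σx)(Σy)/n = -1308 − (-865.666667) = -442.333333
b = Sxy/Sxx = -442.333333/126.833333 = -3.487516
a = ȳ − b·x̄ = -17.666667 − (-3.487516)·8.166667 = 10.814717
Set a + b·x = -10.5: x = (-10.5 − 10.814717) / (-3.487516) = 6.111718

6.1117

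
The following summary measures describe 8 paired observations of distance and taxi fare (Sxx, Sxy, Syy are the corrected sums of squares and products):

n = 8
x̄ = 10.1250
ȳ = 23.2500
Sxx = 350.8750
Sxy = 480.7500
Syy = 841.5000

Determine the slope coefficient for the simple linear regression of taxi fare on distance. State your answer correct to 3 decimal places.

b = Sxy/Sxx = 480.75/350.875 = 1.370146

1.370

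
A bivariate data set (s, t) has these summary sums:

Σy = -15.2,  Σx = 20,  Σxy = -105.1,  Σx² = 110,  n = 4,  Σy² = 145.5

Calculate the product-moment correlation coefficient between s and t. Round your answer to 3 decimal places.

Sxx = Σx² − (Σx)²/n = 110 − 100 = 10
Sxy = Σxy − (Σx)(Σy)/n = -105.1 − (-76) = -29.1
Syy = Σy² − (Σy)²/n = 145.5 − 57.76 = 87.74
r = Sxy/√(Sxx·Syy) = -29.1/√(877.4) = -29.1/29.620939 = -0.982413

-0.982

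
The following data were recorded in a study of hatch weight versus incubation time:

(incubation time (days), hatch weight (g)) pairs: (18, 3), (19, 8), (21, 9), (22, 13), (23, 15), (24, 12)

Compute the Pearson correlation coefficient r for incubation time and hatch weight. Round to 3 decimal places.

n = 6, Σx = 127, Σy = 60, Σxy = 1314, Σx² = 2715, Σy² = 692
Sxx = Σx² − (Σx)²/n = 2715 − 2688.166667 = 26.833333
Sxy = Σxy − (Σx)(Σy)/n = 1314 − 1270 = 44
Syy = Σy² − (Σy)²/n = 692 − 600 = 92
r = Sxy/√(Sxx·Syy) = 44/√(2468.666667) = 44/49.685679 = 0.885567

0.886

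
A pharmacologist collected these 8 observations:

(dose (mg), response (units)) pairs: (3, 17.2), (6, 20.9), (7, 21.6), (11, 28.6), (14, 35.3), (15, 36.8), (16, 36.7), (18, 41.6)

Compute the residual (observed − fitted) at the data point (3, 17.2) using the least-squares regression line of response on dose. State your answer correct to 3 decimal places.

n = 8, Σx = 90, Σy = 238.7, Σxy = 3025, Σx² = 1216
Sxx = Σx² − (Σx)²/n = 1216 − 1012.5 = 203.5
Sxy = Σxy − (Σx)(Σy)/n = 3025 − 2685.375 = 339.625
b = Sxy/Sxx = 339.625/203.5 = 1.668919
a = ȳ − b·x̄ = 29.8375 − 1.668919·11.25 = 11.062162
ŷ(3) = 11.062162 + 1.668919·3 = 16.068919
residual = y − ŷ = 17.2 − 16.068919 = 1.131081

1.131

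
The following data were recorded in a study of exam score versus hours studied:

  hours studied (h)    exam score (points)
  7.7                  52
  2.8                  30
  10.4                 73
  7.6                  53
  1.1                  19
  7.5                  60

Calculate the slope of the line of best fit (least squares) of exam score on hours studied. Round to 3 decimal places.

n = 6, Σx = 37.1, Σy = 287, Σxy = 2117.3, Σx² = 290.51
Sxx = Σx² − (Σx)²/n = 290.51 − 229.401667 = 61.108333
Sxy = Σxy − (Σx)(Σy)/n = 2117.3 − 1774.616667 = 342.683333
b = Sxy/Sxx = 342.683333/61.108333 = 5.607800

5.608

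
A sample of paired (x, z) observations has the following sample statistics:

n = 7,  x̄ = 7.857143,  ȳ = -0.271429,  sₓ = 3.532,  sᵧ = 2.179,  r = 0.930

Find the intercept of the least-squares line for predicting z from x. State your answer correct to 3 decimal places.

-4.779

b = r · sᵧ/sₓ = 0.93 · 2.179/3.532 = 0.573746
a = ȳ − b·x̄ = -0.271429 − 0.573746·7.857143 = -4.779431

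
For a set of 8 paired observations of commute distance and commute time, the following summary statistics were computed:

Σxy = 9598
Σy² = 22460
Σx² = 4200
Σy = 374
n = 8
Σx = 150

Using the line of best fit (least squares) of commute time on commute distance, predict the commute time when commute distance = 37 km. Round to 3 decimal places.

Sxx = Σx² − (Σx)²/n = 4200 − 2812.5 = 1387.5
Sxy = Σxy − (Σx)(Σy)/n = 9598 − 7012.5 = 2585.5
b = Sxy/Sxx = 2585.5/1387.5 = 1.863423
a = ȳ − b·x̄ = 46.75 − 1.863423·18.75 = 11.810811
ŷ(37) = a + b·37 = 11.810811 + 1.863423·37 = 80.757477

80.757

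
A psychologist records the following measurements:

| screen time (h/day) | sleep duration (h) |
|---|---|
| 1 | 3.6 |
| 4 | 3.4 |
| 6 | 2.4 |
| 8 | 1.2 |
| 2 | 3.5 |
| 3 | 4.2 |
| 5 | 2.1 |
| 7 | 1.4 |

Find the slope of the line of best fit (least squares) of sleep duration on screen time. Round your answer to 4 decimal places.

n = 8, Σx = 36, Σy = 21.8, Σxy = 81.1, Σx² = 204
Sxx = Σx² − (Σx)²/n = 204 − 162 = 42
Sxy = Σxy − (Σx)(Σy)/n = 81.1 − 98.1 = -17
b = Sxy/Sxx = -17/42 = -0.404762

-0.4048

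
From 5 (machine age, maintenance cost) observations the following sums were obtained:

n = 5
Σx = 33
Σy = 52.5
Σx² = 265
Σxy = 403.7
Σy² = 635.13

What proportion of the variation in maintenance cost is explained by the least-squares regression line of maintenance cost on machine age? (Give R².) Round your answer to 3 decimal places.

Sxx = Σx² − (Σx)²/n = 265 − 217.8 = 47.2
Sxy = Σxy − (Σx)(Σy)/n = 403.7 − 346.5 = 57.2
Syy = Σy² − (Σy)²/n = 635.13 − 551.25 = 83.88
R² = Sxy²/(Sxx·Syy) = (57.2)²/(47.2·83.88) = 0.826403

0.826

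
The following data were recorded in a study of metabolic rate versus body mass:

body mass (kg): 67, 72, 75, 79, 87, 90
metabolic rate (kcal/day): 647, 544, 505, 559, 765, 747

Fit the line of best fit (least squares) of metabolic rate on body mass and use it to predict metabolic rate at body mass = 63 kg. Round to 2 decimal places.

n = 6, Σx = 470, Σy = 3767, Σxy = 298338, Σx² = 37208
Sxx = Σx² − (Σx)²/n = 37208 − 36816.666667 = 391.333333
Sxy = Σxy − (Σx)(Σy)/n = 298338 − 295081.666667 = 3256.333333
b = Sxy/Sxx = 3256.333333/391.333333 = 8.321124
a = ȳ − b·x̄ = 627.833333 − 8.321124·78.333333 = -23.988075
ŷ(63) = a + b·63 = -23.988075 + 8.321124·63 = 500.242760

500.24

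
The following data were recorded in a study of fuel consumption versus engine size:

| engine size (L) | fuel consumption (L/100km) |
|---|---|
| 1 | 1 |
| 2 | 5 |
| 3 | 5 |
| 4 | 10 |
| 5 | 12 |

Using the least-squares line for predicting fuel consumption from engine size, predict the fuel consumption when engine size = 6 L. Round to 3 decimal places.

14.700

n = 5, Σx = 15, Σy = 33, Σxy = 126, Σx² = 55
Sxx = Σx² − (Σx)²/n = 55 − 45 = 10
Sxy = Σxy − (Σx)(Σy)/n = 126 − 99 = 27
b = Sxy/Sxx = 27/10 = 2.7
a = ȳ − b·x̄ = 6.6 − 2.7·3 = -1.5
ŷ(6) = a + b·6 = -1.5 + 2.7·6 = 14.7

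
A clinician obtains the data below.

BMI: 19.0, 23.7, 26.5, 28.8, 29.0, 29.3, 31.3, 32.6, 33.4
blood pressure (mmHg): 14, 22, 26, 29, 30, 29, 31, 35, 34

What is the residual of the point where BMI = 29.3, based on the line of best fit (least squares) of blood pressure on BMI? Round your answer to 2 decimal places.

-0.36

n = 9, Σx = 253.6, Σy = 250, Σxy = 7278.2, Σx² = 7311.88
Sxx = Σx² − (Σx)²/n = 7311.88 − 7145.884444 = 165.995556
Sxy = Σxy − (Σx)(Σy)/n = 7278.2 − 7044.444444 = 233.755556
b = Sxy/Sxx = 233.755556/165.995556 = 1.408204
a = ȳ − b·x̄ = 27.777778 − 1.408204·28.177778 = -11.902273
ŷ(29.3) = -11.902273 + 1.408204·29.3 = 29.358095
residual = y − ŷ = 29 − 29.358095 = -0.358095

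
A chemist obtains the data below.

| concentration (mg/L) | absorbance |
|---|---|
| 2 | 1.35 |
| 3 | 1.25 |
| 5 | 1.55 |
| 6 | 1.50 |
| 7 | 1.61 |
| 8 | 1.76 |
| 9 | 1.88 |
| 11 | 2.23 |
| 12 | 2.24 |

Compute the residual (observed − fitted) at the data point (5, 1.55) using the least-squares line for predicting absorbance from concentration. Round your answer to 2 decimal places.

0.04

n = 9, Σx = 63, Σy = 15.37, Σxy = 116.88, Σx² = 533
Sxx = Σx² − (Σx)²/n = 533 − 441 = 92
Sxy = Σxy − (Σx)(Σy)/n = 116.88 − 107.59 = 9.29
b = Sxy/Sxx = 9.29/92 = 0.100978
a = ȳ − b·x̄ = 1.707778 − 0.100978·7 = 1.000930
ŷ(5) = 1.000930 + 0.100978·5 = 1.505821
residual = y − ŷ = 1.55 − 1.505821 = 0.044179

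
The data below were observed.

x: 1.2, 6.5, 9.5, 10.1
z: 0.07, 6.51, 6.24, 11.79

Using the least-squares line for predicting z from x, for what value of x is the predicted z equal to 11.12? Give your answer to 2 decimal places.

11.49

n = 4, Σx = 27.3, Σy = 24.61, Σxy = 220.758, Σx² = 235.95
Sxx = Σx² − (Σx)²/n = 235.95 − 186.3225 = 49.6275
Sxy = Σxy − (Σx)(Σy)/n = 220.758 − 167.96325 = 52.79475
b = Sxy/Sxx = 52.79475/49.6275 = 1.063820
a = ȳ − b·x̄ = 6.1525 − 1.063820·6.825 = -1.108075
Set a + b·x = 11.12: x = (11.12 − (-1.108075)) / 1.063820 = 11.494491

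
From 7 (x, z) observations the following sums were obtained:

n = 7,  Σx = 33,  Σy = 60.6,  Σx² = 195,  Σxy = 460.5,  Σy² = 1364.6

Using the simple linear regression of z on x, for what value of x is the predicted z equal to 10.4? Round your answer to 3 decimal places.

Sxx = Σx² − (Σx)²/n = 195 − 155.571429 = 39.428571
Sxy = Σxy − (Σx)(Σy)/n = 460.5 − 285.685714 = 174.814286
b = Sxy/Sxx = 174.814286/39.428571 = 4.433696
a = ȳ − b·x̄ = 8.657143 − 4.433696·4.714286 = -12.244565
Set a + b·x = 10.4: x = (10.4 − (-12.244565)) / 4.433696 = 5.107379

5.107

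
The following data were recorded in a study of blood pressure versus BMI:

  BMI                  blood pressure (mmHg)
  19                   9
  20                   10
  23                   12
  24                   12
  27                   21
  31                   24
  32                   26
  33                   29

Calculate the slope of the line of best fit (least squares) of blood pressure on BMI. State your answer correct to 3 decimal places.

n = 8, Σx = 209, Σy = 143, Σxy = 4035, Σx² = 5669
Sxx = Σx² − (Σx)²/n = 5669 − 5460.125 = 208.875
Sxy = Σxy − (Σx)(Σy)/n = 4035 − 3735.875 = 299.125
b = Sxy/Sxx = 299.125/208.875 = 1.432077

1.432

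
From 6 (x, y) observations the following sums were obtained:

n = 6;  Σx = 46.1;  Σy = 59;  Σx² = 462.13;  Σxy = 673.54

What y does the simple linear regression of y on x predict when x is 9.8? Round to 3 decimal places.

Sxx = Σx² − (Σx)²/n = 462.13 − 354.201667 = 107.928333
Sxy = Σxy − (Σx)(Σy)/n = 673.54 − 453.316667 = 220.223333
b = Sxy/Sxx = 220.223333/107.928333 = 2.040459
a = ȳ − b·x̄ = 9.833333 − 2.040459·7.683333 = -5.844193
ŷ(9.8) = a + b·9.8 = -5.844193 + 2.040459·9.8 = 14.152305

14.152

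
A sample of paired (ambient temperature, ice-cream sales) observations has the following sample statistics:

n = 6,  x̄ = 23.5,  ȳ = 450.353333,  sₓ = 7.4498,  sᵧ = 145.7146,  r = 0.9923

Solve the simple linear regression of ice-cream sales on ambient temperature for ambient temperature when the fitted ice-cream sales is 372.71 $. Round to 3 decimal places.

19.500

b = r · sᵧ/sₓ = 0.9923 · 145.7146/7.4498 = 19.408923
a = ȳ − b·x̄ = 450.353333 − 19.408923·23.5 = -5.756367
Set a + b·x = 372.71: x = (372.71 − (-5.756367)) / 19.408923 = 19.499606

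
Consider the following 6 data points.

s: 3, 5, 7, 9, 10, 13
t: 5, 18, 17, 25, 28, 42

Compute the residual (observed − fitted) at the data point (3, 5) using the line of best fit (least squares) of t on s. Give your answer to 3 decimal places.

n = 6, Σx = 47, Σy = 135, Σxy = 1275, Σx² = 433
Sxx = Σx² − (Σx)²/n = 433 − 368.166667 = 64.833333
Sxy = Σxy − (Σx)(Σy)/n = 1275 − 1057.5 = 217.5
b = Sxy/Sxx = 217.5/64.833333 = 3.354756
a = ȳ − b·x̄ = 22.5 − 3.354756·7.833333 = -3.778920
ŷ(3) = -3.778920 + 3.354756·3 = 6.285347
residual = y − ŷ = 5 − 6.285347 = -1.285347

-1.285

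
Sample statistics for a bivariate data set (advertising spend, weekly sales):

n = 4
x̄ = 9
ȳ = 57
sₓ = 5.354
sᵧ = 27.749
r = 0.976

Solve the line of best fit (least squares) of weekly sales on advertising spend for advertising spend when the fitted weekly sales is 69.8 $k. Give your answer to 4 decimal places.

11.5304

b = r · sᵧ/sₓ = 0.976 · 27.749/5.354 = 5.058465
a = ȳ − b·x̄ = 57 − 5.058465·9 = 11.473811
Set a + b·x = 69.8: x = (69.8 − 11.473811) / 5.058465 = 11.530412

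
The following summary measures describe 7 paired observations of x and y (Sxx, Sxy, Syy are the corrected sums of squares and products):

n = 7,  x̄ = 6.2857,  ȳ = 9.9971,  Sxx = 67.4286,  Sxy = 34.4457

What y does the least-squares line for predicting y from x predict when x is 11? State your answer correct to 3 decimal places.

b = Sxy/Sxx = 34.4457/67.4286 = 0.510847
a = ȳ − b·x̄ = 9.9971 − 0.510847·6.2857 = 6.786069
ŷ(11) = a + b·11 = 6.786069 + 0.510847·11 = 12.405386

12.405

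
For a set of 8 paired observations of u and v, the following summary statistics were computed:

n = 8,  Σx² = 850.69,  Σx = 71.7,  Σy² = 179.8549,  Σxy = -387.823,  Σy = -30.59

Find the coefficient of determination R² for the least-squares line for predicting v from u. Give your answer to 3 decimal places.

0.987

Sxx = Σx² − (Σx)²/n = 850.69 − 642.61125 = 208.07875
Sxy = Σxy − (Σx)(Σy)/n = -387.823 − (-274.162875) = -113.660125
Syy = Σy² − (Σy)²/n = 179.8549 − 116.968513 = 62.886387
R² = Sxy²/(Sxx·Syy) = (-113.660125)²/(208.07875·62.886387) = 0.987261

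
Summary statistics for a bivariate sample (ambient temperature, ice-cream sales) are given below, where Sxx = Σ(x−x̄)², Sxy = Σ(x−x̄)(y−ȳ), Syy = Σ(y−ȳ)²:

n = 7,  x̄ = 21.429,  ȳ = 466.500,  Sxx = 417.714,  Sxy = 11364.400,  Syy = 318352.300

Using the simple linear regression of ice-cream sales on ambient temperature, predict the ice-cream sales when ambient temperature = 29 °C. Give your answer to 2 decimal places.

672.48

b = Sxy/Sxx = 11364.4/417.714 = 27.206175
a = ȳ − b·x̄ = 466.5 − 27.206175·21.429 = -116.501115
ŷ(29) = a + b·29 = -116.501115 + 27.206175·29 = 672.477948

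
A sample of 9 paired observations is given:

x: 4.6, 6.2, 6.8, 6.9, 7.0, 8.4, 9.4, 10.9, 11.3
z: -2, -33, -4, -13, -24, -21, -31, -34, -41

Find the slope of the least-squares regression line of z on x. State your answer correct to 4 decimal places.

n = 9, Σx = 71.5, Σy = -203, Σxy = -1800.4, Σx² = 607.87
Sxx = Σx² − (Σx)²/n = 607.87 − 568.027778 = 39.842222
Sxy = Σxy − (Σx)(Σy)/n = -1800.4 − (-1612.722222) = -187.677778
b = Sxy/Sxx = -187.677778/39.842222 = -4.710525

-4.7105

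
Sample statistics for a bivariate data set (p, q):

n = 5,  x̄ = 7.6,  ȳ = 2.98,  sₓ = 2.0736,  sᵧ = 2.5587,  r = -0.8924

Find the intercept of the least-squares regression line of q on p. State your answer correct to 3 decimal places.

11.349

b = r · sᵧ/sₓ = -0.8924 · 2.5587/2.0736 = -1.101169
a = ȳ − b·x̄ = 2.98 − (-1.101169)·7.6 = 11.348884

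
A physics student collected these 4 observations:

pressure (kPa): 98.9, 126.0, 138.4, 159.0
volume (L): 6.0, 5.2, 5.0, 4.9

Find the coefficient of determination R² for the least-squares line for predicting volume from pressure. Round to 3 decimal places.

0.887

n = 4, Σx = 522.3, Σy = 21.1, Σxy = 2719.7, Σx² = 70092.77, Σy² = 112.05
Sxx = Σx² − (Σx)²/n = 70092.77 − 68199.3225 = 1893.4475
Sxy = Σxy − (Σx)(Σy)/n = 2719.7 − 2755.1325 = -35.4325
Syy = Σy² − (Σy)²/n = 112.05 − 111.3025 = 0.7475
R² = Sxy²/(Sxx·Syy) = (-35.4325)²/(1893.4475·0.7475) = 0.887032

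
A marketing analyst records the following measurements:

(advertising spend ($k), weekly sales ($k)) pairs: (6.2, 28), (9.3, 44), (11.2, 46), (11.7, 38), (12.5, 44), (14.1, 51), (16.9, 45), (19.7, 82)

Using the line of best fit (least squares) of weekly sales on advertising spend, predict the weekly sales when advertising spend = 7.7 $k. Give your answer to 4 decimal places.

31.8562

n = 8, Σx = 101.6, Σy = 378, Σxy = 5187.6, Σx² = 1416.02
Sxx = Σx² − (Σx)²/n = 1416.02 − 1290.32 = 125.7
Sxy = Σxy − (Σx)(Σy)/n = 5187.6 − 4800.6 = 387
b = Sxy/Sxx = 387/125.7 = 3.078759
a = ȳ − b·x̄ = 47.25 − 3.078759·12.7 = 8.149761
ŷ(7.7) = a + b·7.7 = 8.149761 + 3.078759·7.7 = 31.856205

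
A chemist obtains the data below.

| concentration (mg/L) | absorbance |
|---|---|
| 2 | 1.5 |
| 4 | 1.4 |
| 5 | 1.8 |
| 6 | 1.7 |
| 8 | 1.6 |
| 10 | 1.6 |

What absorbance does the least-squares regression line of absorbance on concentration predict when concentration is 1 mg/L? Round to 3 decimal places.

1.529

n = 6, Σx = 35, Σy = 9.6, Σxy = 56.6, Σx² = 245
Sxx = Σx² − (Σx)²/n = 245 − 204.166667 = 40.833333
Sxy = Σxy − (Σx)(Σy)/n = 56.6 − 56 = 0.6
b = Sxy/Sxx = 0.6/40.833333 = 0.014694
a = ȳ − b·x̄ = 1.6 − 0.014694·5.833333 = 1.514286
ŷ(1) = a + b·1 = 1.514286 + 0.014694·1 = 1.528980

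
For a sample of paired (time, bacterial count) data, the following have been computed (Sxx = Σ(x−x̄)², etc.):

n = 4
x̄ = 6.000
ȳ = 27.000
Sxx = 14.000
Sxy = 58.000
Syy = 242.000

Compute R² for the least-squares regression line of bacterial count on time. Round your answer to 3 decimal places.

R² = Sxy²/(Sxx·Syy) = (58)²/(14·242) = 0.992916

0.993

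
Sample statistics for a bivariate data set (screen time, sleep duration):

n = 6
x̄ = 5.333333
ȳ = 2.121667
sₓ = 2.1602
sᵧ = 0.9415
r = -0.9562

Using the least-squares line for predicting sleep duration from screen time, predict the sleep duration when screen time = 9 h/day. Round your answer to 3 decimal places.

b = r · sᵧ/sₓ = -0.9562 · 0.9415/2.1602 = -0.416750
a = ȳ − b·x̄ = 2.121667 − (-0.416750)·5.333333 = 4.344331
ŷ(9) = a + b·9 = 4.344331 + (-0.416750)·9 = 0.593585

0.594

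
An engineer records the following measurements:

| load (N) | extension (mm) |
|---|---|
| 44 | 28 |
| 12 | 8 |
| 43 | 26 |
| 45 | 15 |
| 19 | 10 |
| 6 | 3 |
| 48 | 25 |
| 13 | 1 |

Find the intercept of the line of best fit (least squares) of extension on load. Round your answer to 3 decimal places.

-1.191

n = 8, Σx = 230, Σy = 116, Σxy = 4542, Σx² = 8824
Sxx = Σx² − (Σx)²/n = 8824 − 6612.5 = 2211.5
Sxy = Σxy − (Σx)(Σy)/n = 4542 − 3335 = 1207
b = Sxy/Sxx = 1207/2211.5 = 0.545783
a = ȳ − b·x̄ = 14.5 − 0.545783·28.75 = -1.191273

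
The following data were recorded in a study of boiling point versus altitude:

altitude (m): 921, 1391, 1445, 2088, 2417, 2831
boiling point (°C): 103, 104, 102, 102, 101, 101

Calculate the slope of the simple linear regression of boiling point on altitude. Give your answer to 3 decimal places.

n = 6, Σx = 11093, Σy = 613, Σxy = 1129941, Σx² = 23087341
Sxx = Σx² − (Σx)²/n = 23087341 − 20509108.166667 = 2578232.833333
Sxy = Σxy − (Σx)(Σy)/n = 1129941 − 1133334.833333 = -3393.833333
b = Sxy/Sxx = -3393.833333/2578232.833333 = -0.001316

-0.001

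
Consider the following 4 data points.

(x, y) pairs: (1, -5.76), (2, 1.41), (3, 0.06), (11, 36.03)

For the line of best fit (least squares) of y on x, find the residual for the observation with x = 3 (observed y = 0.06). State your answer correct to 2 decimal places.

-2.72

n = 4, Σx = 17, Σy = 31.74, Σxy = 393.57, Σx² = 135
Sxx = Σx² − (Σx)²/n = 135 − 72.25 = 62.75
Sxy = Σxy − (Σx)(Σy)/n = 393.57 − 134.895 = 258.675
b = Sxy/Sxx = 258.675/62.75 = 4.122311
a = ȳ − b·x̄ = 7.935 − 4.122311·4.25 = -9.584821
ŷ(3) = -9.584821 + 4.122311·3 = 2.782112
residual = y − ŷ = 0.06 − 2.782112 = -2.722112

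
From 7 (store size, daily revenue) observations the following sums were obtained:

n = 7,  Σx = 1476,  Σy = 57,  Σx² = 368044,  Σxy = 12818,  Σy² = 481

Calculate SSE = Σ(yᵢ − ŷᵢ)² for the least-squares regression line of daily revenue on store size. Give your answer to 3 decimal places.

5.617

Sxx = Σx² − (Σx)²/n = 368044 − 311225.142857 = 56818.857143
Sxy = Σxy − (Σx)(Σy)/n = 12818 − 12018.857143 = 799.142857
Syy = Σy² − (Σy)²/n = 481 − 464.142857 = 16.857143
b = Sxy/Sxx = 799.142857/56818.857143 = 0.014065
SSE = Syy − b·Sxy = 16.857143 − 0.014065·799.142857 = 5.617401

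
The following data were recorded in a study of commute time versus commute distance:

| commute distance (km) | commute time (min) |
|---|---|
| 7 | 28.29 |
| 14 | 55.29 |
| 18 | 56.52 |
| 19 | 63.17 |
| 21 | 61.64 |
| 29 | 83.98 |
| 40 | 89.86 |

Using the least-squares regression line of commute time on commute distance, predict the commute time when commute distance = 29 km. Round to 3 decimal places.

n = 7, Σx = 148, Σy = 438.75, Σxy = 10513.94, Σx² = 3812
Sxx = Σx² − (Σx)²/n = 3812 − 3129.142857 = 682.857143
Sxy = Σxy − (Σx)(Σy)/n = 10513.94 − 9276.428571 = 1237.511429
b = Sxy/Sxx = 1237.511429/682.857143 = 1.812255
a = ȳ − b·x̄ = 62.678571 − 1.812255·21.142857 = 24.362318
ŷ(29) = a + b·29 = 24.362318 + 1.812255·29 = 76.917720

76.918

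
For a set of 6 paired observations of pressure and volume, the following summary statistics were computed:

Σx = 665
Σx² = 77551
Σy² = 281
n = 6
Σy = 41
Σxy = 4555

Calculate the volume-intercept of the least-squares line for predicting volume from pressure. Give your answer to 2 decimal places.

Sxx = Σx² − (Σx)²/n = 77551 − 73704.166667 = 3846.833333
Sxy = Σxy − (Σx)(Σy)/n = 4555 − 4544.166667 = 10.833333
b = Sxy/Sxx = 10.833333/3846.833333 = 0.002816
a = ȳ − b·x̄ = 6.833333 − 0.002816·110.833333 = 6.521208

6.52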